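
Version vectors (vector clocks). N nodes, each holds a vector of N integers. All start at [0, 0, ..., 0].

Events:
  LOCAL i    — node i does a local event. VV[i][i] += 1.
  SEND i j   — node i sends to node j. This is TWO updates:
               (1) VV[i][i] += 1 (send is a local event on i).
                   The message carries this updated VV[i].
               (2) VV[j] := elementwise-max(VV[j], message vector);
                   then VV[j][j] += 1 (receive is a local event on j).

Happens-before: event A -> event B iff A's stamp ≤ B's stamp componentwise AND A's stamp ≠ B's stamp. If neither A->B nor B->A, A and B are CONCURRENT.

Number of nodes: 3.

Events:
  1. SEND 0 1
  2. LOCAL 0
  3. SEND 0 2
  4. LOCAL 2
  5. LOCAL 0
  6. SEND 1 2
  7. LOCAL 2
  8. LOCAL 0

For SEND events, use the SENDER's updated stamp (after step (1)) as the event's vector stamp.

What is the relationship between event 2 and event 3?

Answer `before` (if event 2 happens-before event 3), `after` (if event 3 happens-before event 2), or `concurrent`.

Answer: before

Derivation:
Initial: VV[0]=[0, 0, 0]
Initial: VV[1]=[0, 0, 0]
Initial: VV[2]=[0, 0, 0]
Event 1: SEND 0->1: VV[0][0]++ -> VV[0]=[1, 0, 0], msg_vec=[1, 0, 0]; VV[1]=max(VV[1],msg_vec) then VV[1][1]++ -> VV[1]=[1, 1, 0]
Event 2: LOCAL 0: VV[0][0]++ -> VV[0]=[2, 0, 0]
Event 3: SEND 0->2: VV[0][0]++ -> VV[0]=[3, 0, 0], msg_vec=[3, 0, 0]; VV[2]=max(VV[2],msg_vec) then VV[2][2]++ -> VV[2]=[3, 0, 1]
Event 4: LOCAL 2: VV[2][2]++ -> VV[2]=[3, 0, 2]
Event 5: LOCAL 0: VV[0][0]++ -> VV[0]=[4, 0, 0]
Event 6: SEND 1->2: VV[1][1]++ -> VV[1]=[1, 2, 0], msg_vec=[1, 2, 0]; VV[2]=max(VV[2],msg_vec) then VV[2][2]++ -> VV[2]=[3, 2, 3]
Event 7: LOCAL 2: VV[2][2]++ -> VV[2]=[3, 2, 4]
Event 8: LOCAL 0: VV[0][0]++ -> VV[0]=[5, 0, 0]
Event 2 stamp: [2, 0, 0]
Event 3 stamp: [3, 0, 0]
[2, 0, 0] <= [3, 0, 0]? True
[3, 0, 0] <= [2, 0, 0]? False
Relation: before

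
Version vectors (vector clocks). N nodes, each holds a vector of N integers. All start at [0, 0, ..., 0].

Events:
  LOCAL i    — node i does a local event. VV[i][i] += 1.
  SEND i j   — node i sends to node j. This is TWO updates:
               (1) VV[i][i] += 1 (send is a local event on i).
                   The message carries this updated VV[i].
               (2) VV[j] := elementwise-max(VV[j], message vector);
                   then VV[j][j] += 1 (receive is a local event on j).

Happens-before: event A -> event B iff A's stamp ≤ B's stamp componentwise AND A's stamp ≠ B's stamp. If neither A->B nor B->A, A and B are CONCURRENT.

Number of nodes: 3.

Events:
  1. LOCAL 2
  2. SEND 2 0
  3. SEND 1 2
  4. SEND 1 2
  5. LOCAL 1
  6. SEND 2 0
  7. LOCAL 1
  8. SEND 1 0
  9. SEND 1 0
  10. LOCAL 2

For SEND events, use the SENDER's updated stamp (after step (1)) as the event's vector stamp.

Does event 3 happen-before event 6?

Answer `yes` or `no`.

Initial: VV[0]=[0, 0, 0]
Initial: VV[1]=[0, 0, 0]
Initial: VV[2]=[0, 0, 0]
Event 1: LOCAL 2: VV[2][2]++ -> VV[2]=[0, 0, 1]
Event 2: SEND 2->0: VV[2][2]++ -> VV[2]=[0, 0, 2], msg_vec=[0, 0, 2]; VV[0]=max(VV[0],msg_vec) then VV[0][0]++ -> VV[0]=[1, 0, 2]
Event 3: SEND 1->2: VV[1][1]++ -> VV[1]=[0, 1, 0], msg_vec=[0, 1, 0]; VV[2]=max(VV[2],msg_vec) then VV[2][2]++ -> VV[2]=[0, 1, 3]
Event 4: SEND 1->2: VV[1][1]++ -> VV[1]=[0, 2, 0], msg_vec=[0, 2, 0]; VV[2]=max(VV[2],msg_vec) then VV[2][2]++ -> VV[2]=[0, 2, 4]
Event 5: LOCAL 1: VV[1][1]++ -> VV[1]=[0, 3, 0]
Event 6: SEND 2->0: VV[2][2]++ -> VV[2]=[0, 2, 5], msg_vec=[0, 2, 5]; VV[0]=max(VV[0],msg_vec) then VV[0][0]++ -> VV[0]=[2, 2, 5]
Event 7: LOCAL 1: VV[1][1]++ -> VV[1]=[0, 4, 0]
Event 8: SEND 1->0: VV[1][1]++ -> VV[1]=[0, 5, 0], msg_vec=[0, 5, 0]; VV[0]=max(VV[0],msg_vec) then VV[0][0]++ -> VV[0]=[3, 5, 5]
Event 9: SEND 1->0: VV[1][1]++ -> VV[1]=[0, 6, 0], msg_vec=[0, 6, 0]; VV[0]=max(VV[0],msg_vec) then VV[0][0]++ -> VV[0]=[4, 6, 5]
Event 10: LOCAL 2: VV[2][2]++ -> VV[2]=[0, 2, 6]
Event 3 stamp: [0, 1, 0]
Event 6 stamp: [0, 2, 5]
[0, 1, 0] <= [0, 2, 5]? True. Equal? False. Happens-before: True

Answer: yes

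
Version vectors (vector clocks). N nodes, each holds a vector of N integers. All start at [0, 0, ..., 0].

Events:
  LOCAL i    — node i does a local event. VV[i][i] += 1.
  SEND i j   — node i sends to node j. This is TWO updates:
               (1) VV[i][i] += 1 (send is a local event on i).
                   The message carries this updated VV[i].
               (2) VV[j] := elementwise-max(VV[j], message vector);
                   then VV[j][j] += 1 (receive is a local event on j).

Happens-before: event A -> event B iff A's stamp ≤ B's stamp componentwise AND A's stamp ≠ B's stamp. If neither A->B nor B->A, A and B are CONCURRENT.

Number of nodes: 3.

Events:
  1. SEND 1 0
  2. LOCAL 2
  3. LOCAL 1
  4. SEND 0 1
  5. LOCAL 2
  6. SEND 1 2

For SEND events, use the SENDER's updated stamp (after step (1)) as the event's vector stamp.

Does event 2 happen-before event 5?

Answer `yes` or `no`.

Answer: yes

Derivation:
Initial: VV[0]=[0, 0, 0]
Initial: VV[1]=[0, 0, 0]
Initial: VV[2]=[0, 0, 0]
Event 1: SEND 1->0: VV[1][1]++ -> VV[1]=[0, 1, 0], msg_vec=[0, 1, 0]; VV[0]=max(VV[0],msg_vec) then VV[0][0]++ -> VV[0]=[1, 1, 0]
Event 2: LOCAL 2: VV[2][2]++ -> VV[2]=[0, 0, 1]
Event 3: LOCAL 1: VV[1][1]++ -> VV[1]=[0, 2, 0]
Event 4: SEND 0->1: VV[0][0]++ -> VV[0]=[2, 1, 0], msg_vec=[2, 1, 0]; VV[1]=max(VV[1],msg_vec) then VV[1][1]++ -> VV[1]=[2, 3, 0]
Event 5: LOCAL 2: VV[2][2]++ -> VV[2]=[0, 0, 2]
Event 6: SEND 1->2: VV[1][1]++ -> VV[1]=[2, 4, 0], msg_vec=[2, 4, 0]; VV[2]=max(VV[2],msg_vec) then VV[2][2]++ -> VV[2]=[2, 4, 3]
Event 2 stamp: [0, 0, 1]
Event 5 stamp: [0, 0, 2]
[0, 0, 1] <= [0, 0, 2]? True. Equal? False. Happens-before: True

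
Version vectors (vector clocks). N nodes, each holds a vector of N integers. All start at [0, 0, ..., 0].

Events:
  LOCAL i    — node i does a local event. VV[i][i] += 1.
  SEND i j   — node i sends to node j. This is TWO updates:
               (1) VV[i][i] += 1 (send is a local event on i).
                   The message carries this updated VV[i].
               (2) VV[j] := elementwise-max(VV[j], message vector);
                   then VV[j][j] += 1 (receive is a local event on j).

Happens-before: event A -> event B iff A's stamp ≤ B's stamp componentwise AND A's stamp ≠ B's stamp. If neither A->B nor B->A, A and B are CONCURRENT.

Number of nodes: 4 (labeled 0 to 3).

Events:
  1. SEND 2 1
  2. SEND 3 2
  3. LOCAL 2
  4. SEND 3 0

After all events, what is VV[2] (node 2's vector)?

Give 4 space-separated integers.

Initial: VV[0]=[0, 0, 0, 0]
Initial: VV[1]=[0, 0, 0, 0]
Initial: VV[2]=[0, 0, 0, 0]
Initial: VV[3]=[0, 0, 0, 0]
Event 1: SEND 2->1: VV[2][2]++ -> VV[2]=[0, 0, 1, 0], msg_vec=[0, 0, 1, 0]; VV[1]=max(VV[1],msg_vec) then VV[1][1]++ -> VV[1]=[0, 1, 1, 0]
Event 2: SEND 3->2: VV[3][3]++ -> VV[3]=[0, 0, 0, 1], msg_vec=[0, 0, 0, 1]; VV[2]=max(VV[2],msg_vec) then VV[2][2]++ -> VV[2]=[0, 0, 2, 1]
Event 3: LOCAL 2: VV[2][2]++ -> VV[2]=[0, 0, 3, 1]
Event 4: SEND 3->0: VV[3][3]++ -> VV[3]=[0, 0, 0, 2], msg_vec=[0, 0, 0, 2]; VV[0]=max(VV[0],msg_vec) then VV[0][0]++ -> VV[0]=[1, 0, 0, 2]
Final vectors: VV[0]=[1, 0, 0, 2]; VV[1]=[0, 1, 1, 0]; VV[2]=[0, 0, 3, 1]; VV[3]=[0, 0, 0, 2]

Answer: 0 0 3 1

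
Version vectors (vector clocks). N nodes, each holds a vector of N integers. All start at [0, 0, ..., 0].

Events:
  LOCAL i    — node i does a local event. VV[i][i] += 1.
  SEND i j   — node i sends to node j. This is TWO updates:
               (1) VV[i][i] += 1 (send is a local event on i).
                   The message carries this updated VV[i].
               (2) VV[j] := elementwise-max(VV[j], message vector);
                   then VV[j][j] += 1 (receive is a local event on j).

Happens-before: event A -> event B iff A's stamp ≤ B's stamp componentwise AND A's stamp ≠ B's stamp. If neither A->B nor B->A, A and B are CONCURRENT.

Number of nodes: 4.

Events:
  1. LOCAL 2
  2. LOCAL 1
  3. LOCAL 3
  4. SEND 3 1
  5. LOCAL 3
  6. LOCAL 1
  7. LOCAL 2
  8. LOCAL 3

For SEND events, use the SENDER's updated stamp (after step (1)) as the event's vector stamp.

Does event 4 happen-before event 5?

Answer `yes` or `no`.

Answer: yes

Derivation:
Initial: VV[0]=[0, 0, 0, 0]
Initial: VV[1]=[0, 0, 0, 0]
Initial: VV[2]=[0, 0, 0, 0]
Initial: VV[3]=[0, 0, 0, 0]
Event 1: LOCAL 2: VV[2][2]++ -> VV[2]=[0, 0, 1, 0]
Event 2: LOCAL 1: VV[1][1]++ -> VV[1]=[0, 1, 0, 0]
Event 3: LOCAL 3: VV[3][3]++ -> VV[3]=[0, 0, 0, 1]
Event 4: SEND 3->1: VV[3][3]++ -> VV[3]=[0, 0, 0, 2], msg_vec=[0, 0, 0, 2]; VV[1]=max(VV[1],msg_vec) then VV[1][1]++ -> VV[1]=[0, 2, 0, 2]
Event 5: LOCAL 3: VV[3][3]++ -> VV[3]=[0, 0, 0, 3]
Event 6: LOCAL 1: VV[1][1]++ -> VV[1]=[0, 3, 0, 2]
Event 7: LOCAL 2: VV[2][2]++ -> VV[2]=[0, 0, 2, 0]
Event 8: LOCAL 3: VV[3][3]++ -> VV[3]=[0, 0, 0, 4]
Event 4 stamp: [0, 0, 0, 2]
Event 5 stamp: [0, 0, 0, 3]
[0, 0, 0, 2] <= [0, 0, 0, 3]? True. Equal? False. Happens-before: True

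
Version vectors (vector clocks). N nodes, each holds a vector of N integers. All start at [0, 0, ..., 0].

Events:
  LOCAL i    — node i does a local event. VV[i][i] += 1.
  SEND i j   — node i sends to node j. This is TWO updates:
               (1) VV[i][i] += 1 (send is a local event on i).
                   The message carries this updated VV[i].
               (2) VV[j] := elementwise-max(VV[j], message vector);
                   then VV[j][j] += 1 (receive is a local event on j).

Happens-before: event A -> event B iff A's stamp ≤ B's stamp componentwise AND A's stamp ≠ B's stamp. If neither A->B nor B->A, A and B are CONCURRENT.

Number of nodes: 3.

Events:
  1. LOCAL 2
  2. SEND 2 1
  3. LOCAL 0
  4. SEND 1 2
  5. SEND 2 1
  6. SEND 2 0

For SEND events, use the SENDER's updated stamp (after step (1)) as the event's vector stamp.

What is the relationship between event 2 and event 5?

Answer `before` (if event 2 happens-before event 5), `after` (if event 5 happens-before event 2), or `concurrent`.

Answer: before

Derivation:
Initial: VV[0]=[0, 0, 0]
Initial: VV[1]=[0, 0, 0]
Initial: VV[2]=[0, 0, 0]
Event 1: LOCAL 2: VV[2][2]++ -> VV[2]=[0, 0, 1]
Event 2: SEND 2->1: VV[2][2]++ -> VV[2]=[0, 0, 2], msg_vec=[0, 0, 2]; VV[1]=max(VV[1],msg_vec) then VV[1][1]++ -> VV[1]=[0, 1, 2]
Event 3: LOCAL 0: VV[0][0]++ -> VV[0]=[1, 0, 0]
Event 4: SEND 1->2: VV[1][1]++ -> VV[1]=[0, 2, 2], msg_vec=[0, 2, 2]; VV[2]=max(VV[2],msg_vec) then VV[2][2]++ -> VV[2]=[0, 2, 3]
Event 5: SEND 2->1: VV[2][2]++ -> VV[2]=[0, 2, 4], msg_vec=[0, 2, 4]; VV[1]=max(VV[1],msg_vec) then VV[1][1]++ -> VV[1]=[0, 3, 4]
Event 6: SEND 2->0: VV[2][2]++ -> VV[2]=[0, 2, 5], msg_vec=[0, 2, 5]; VV[0]=max(VV[0],msg_vec) then VV[0][0]++ -> VV[0]=[2, 2, 5]
Event 2 stamp: [0, 0, 2]
Event 5 stamp: [0, 2, 4]
[0, 0, 2] <= [0, 2, 4]? True
[0, 2, 4] <= [0, 0, 2]? False
Relation: before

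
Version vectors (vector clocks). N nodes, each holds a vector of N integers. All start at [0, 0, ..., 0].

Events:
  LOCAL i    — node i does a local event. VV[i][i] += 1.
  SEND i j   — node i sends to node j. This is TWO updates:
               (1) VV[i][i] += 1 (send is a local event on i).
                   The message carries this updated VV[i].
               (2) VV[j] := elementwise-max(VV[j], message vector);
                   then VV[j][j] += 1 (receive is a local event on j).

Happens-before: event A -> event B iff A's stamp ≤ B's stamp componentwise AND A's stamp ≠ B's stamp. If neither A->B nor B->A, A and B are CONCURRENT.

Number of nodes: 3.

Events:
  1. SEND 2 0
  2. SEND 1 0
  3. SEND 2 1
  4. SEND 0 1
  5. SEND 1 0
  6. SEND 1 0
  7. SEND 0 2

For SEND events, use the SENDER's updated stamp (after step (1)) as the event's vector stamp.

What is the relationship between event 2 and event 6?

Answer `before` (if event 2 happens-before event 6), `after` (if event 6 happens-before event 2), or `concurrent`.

Initial: VV[0]=[0, 0, 0]
Initial: VV[1]=[0, 0, 0]
Initial: VV[2]=[0, 0, 0]
Event 1: SEND 2->0: VV[2][2]++ -> VV[2]=[0, 0, 1], msg_vec=[0, 0, 1]; VV[0]=max(VV[0],msg_vec) then VV[0][0]++ -> VV[0]=[1, 0, 1]
Event 2: SEND 1->0: VV[1][1]++ -> VV[1]=[0, 1, 0], msg_vec=[0, 1, 0]; VV[0]=max(VV[0],msg_vec) then VV[0][0]++ -> VV[0]=[2, 1, 1]
Event 3: SEND 2->1: VV[2][2]++ -> VV[2]=[0, 0, 2], msg_vec=[0, 0, 2]; VV[1]=max(VV[1],msg_vec) then VV[1][1]++ -> VV[1]=[0, 2, 2]
Event 4: SEND 0->1: VV[0][0]++ -> VV[0]=[3, 1, 1], msg_vec=[3, 1, 1]; VV[1]=max(VV[1],msg_vec) then VV[1][1]++ -> VV[1]=[3, 3, 2]
Event 5: SEND 1->0: VV[1][1]++ -> VV[1]=[3, 4, 2], msg_vec=[3, 4, 2]; VV[0]=max(VV[0],msg_vec) then VV[0][0]++ -> VV[0]=[4, 4, 2]
Event 6: SEND 1->0: VV[1][1]++ -> VV[1]=[3, 5, 2], msg_vec=[3, 5, 2]; VV[0]=max(VV[0],msg_vec) then VV[0][0]++ -> VV[0]=[5, 5, 2]
Event 7: SEND 0->2: VV[0][0]++ -> VV[0]=[6, 5, 2], msg_vec=[6, 5, 2]; VV[2]=max(VV[2],msg_vec) then VV[2][2]++ -> VV[2]=[6, 5, 3]
Event 2 stamp: [0, 1, 0]
Event 6 stamp: [3, 5, 2]
[0, 1, 0] <= [3, 5, 2]? True
[3, 5, 2] <= [0, 1, 0]? False
Relation: before

Answer: before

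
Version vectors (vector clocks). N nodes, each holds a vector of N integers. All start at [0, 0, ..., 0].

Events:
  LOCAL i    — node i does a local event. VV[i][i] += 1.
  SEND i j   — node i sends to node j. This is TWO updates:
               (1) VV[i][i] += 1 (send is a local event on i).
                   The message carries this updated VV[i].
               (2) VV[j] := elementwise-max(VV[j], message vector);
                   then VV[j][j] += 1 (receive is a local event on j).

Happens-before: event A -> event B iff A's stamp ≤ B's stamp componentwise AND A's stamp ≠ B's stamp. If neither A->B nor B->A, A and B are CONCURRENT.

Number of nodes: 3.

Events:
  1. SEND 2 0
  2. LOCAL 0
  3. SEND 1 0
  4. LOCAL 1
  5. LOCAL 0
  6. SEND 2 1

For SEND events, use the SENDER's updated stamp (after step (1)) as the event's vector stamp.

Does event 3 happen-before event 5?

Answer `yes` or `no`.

Answer: yes

Derivation:
Initial: VV[0]=[0, 0, 0]
Initial: VV[1]=[0, 0, 0]
Initial: VV[2]=[0, 0, 0]
Event 1: SEND 2->0: VV[2][2]++ -> VV[2]=[0, 0, 1], msg_vec=[0, 0, 1]; VV[0]=max(VV[0],msg_vec) then VV[0][0]++ -> VV[0]=[1, 0, 1]
Event 2: LOCAL 0: VV[0][0]++ -> VV[0]=[2, 0, 1]
Event 3: SEND 1->0: VV[1][1]++ -> VV[1]=[0, 1, 0], msg_vec=[0, 1, 0]; VV[0]=max(VV[0],msg_vec) then VV[0][0]++ -> VV[0]=[3, 1, 1]
Event 4: LOCAL 1: VV[1][1]++ -> VV[1]=[0, 2, 0]
Event 5: LOCAL 0: VV[0][0]++ -> VV[0]=[4, 1, 1]
Event 6: SEND 2->1: VV[2][2]++ -> VV[2]=[0, 0, 2], msg_vec=[0, 0, 2]; VV[1]=max(VV[1],msg_vec) then VV[1][1]++ -> VV[1]=[0, 3, 2]
Event 3 stamp: [0, 1, 0]
Event 5 stamp: [4, 1, 1]
[0, 1, 0] <= [4, 1, 1]? True. Equal? False. Happens-before: True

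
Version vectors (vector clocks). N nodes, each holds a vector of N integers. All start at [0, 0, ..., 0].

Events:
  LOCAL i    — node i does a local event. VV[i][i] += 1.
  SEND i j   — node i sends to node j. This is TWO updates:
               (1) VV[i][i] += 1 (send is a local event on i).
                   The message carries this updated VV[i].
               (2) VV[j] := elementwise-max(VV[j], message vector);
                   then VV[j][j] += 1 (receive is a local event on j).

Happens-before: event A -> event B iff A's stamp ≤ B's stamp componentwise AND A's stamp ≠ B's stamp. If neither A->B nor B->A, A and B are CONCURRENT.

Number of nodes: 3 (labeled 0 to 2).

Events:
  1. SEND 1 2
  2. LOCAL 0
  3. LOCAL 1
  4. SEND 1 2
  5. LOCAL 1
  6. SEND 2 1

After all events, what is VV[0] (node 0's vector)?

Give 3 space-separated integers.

Initial: VV[0]=[0, 0, 0]
Initial: VV[1]=[0, 0, 0]
Initial: VV[2]=[0, 0, 0]
Event 1: SEND 1->2: VV[1][1]++ -> VV[1]=[0, 1, 0], msg_vec=[0, 1, 0]; VV[2]=max(VV[2],msg_vec) then VV[2][2]++ -> VV[2]=[0, 1, 1]
Event 2: LOCAL 0: VV[0][0]++ -> VV[0]=[1, 0, 0]
Event 3: LOCAL 1: VV[1][1]++ -> VV[1]=[0, 2, 0]
Event 4: SEND 1->2: VV[1][1]++ -> VV[1]=[0, 3, 0], msg_vec=[0, 3, 0]; VV[2]=max(VV[2],msg_vec) then VV[2][2]++ -> VV[2]=[0, 3, 2]
Event 5: LOCAL 1: VV[1][1]++ -> VV[1]=[0, 4, 0]
Event 6: SEND 2->1: VV[2][2]++ -> VV[2]=[0, 3, 3], msg_vec=[0, 3, 3]; VV[1]=max(VV[1],msg_vec) then VV[1][1]++ -> VV[1]=[0, 5, 3]
Final vectors: VV[0]=[1, 0, 0]; VV[1]=[0, 5, 3]; VV[2]=[0, 3, 3]

Answer: 1 0 0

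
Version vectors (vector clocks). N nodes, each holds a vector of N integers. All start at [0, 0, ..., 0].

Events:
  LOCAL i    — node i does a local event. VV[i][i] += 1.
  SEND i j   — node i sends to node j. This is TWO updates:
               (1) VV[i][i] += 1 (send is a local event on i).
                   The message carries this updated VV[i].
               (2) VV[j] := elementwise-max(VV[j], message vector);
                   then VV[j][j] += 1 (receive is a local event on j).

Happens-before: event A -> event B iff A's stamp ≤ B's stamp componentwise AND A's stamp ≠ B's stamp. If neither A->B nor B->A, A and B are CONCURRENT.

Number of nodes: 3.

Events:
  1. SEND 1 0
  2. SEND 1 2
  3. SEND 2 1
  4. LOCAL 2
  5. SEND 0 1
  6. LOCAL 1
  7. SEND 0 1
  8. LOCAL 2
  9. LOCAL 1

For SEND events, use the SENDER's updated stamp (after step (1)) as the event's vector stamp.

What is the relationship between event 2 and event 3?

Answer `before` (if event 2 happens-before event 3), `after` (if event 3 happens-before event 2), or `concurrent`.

Answer: before

Derivation:
Initial: VV[0]=[0, 0, 0]
Initial: VV[1]=[0, 0, 0]
Initial: VV[2]=[0, 0, 0]
Event 1: SEND 1->0: VV[1][1]++ -> VV[1]=[0, 1, 0], msg_vec=[0, 1, 0]; VV[0]=max(VV[0],msg_vec) then VV[0][0]++ -> VV[0]=[1, 1, 0]
Event 2: SEND 1->2: VV[1][1]++ -> VV[1]=[0, 2, 0], msg_vec=[0, 2, 0]; VV[2]=max(VV[2],msg_vec) then VV[2][2]++ -> VV[2]=[0, 2, 1]
Event 3: SEND 2->1: VV[2][2]++ -> VV[2]=[0, 2, 2], msg_vec=[0, 2, 2]; VV[1]=max(VV[1],msg_vec) then VV[1][1]++ -> VV[1]=[0, 3, 2]
Event 4: LOCAL 2: VV[2][2]++ -> VV[2]=[0, 2, 3]
Event 5: SEND 0->1: VV[0][0]++ -> VV[0]=[2, 1, 0], msg_vec=[2, 1, 0]; VV[1]=max(VV[1],msg_vec) then VV[1][1]++ -> VV[1]=[2, 4, 2]
Event 6: LOCAL 1: VV[1][1]++ -> VV[1]=[2, 5, 2]
Event 7: SEND 0->1: VV[0][0]++ -> VV[0]=[3, 1, 0], msg_vec=[3, 1, 0]; VV[1]=max(VV[1],msg_vec) then VV[1][1]++ -> VV[1]=[3, 6, 2]
Event 8: LOCAL 2: VV[2][2]++ -> VV[2]=[0, 2, 4]
Event 9: LOCAL 1: VV[1][1]++ -> VV[1]=[3, 7, 2]
Event 2 stamp: [0, 2, 0]
Event 3 stamp: [0, 2, 2]
[0, 2, 0] <= [0, 2, 2]? True
[0, 2, 2] <= [0, 2, 0]? False
Relation: before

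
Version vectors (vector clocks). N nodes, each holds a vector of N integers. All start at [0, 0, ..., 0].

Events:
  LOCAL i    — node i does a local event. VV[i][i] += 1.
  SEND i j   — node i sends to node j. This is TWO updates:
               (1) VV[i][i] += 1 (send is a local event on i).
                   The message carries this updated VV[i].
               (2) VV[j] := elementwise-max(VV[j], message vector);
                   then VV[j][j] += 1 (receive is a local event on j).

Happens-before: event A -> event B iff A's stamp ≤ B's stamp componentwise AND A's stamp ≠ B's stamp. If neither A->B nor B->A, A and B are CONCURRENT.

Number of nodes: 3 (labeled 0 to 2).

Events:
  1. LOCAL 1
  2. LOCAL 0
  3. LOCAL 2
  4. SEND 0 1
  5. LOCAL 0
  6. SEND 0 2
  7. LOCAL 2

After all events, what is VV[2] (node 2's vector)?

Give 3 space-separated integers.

Initial: VV[0]=[0, 0, 0]
Initial: VV[1]=[0, 0, 0]
Initial: VV[2]=[0, 0, 0]
Event 1: LOCAL 1: VV[1][1]++ -> VV[1]=[0, 1, 0]
Event 2: LOCAL 0: VV[0][0]++ -> VV[0]=[1, 0, 0]
Event 3: LOCAL 2: VV[2][2]++ -> VV[2]=[0, 0, 1]
Event 4: SEND 0->1: VV[0][0]++ -> VV[0]=[2, 0, 0], msg_vec=[2, 0, 0]; VV[1]=max(VV[1],msg_vec) then VV[1][1]++ -> VV[1]=[2, 2, 0]
Event 5: LOCAL 0: VV[0][0]++ -> VV[0]=[3, 0, 0]
Event 6: SEND 0->2: VV[0][0]++ -> VV[0]=[4, 0, 0], msg_vec=[4, 0, 0]; VV[2]=max(VV[2],msg_vec) then VV[2][2]++ -> VV[2]=[4, 0, 2]
Event 7: LOCAL 2: VV[2][2]++ -> VV[2]=[4, 0, 3]
Final vectors: VV[0]=[4, 0, 0]; VV[1]=[2, 2, 0]; VV[2]=[4, 0, 3]

Answer: 4 0 3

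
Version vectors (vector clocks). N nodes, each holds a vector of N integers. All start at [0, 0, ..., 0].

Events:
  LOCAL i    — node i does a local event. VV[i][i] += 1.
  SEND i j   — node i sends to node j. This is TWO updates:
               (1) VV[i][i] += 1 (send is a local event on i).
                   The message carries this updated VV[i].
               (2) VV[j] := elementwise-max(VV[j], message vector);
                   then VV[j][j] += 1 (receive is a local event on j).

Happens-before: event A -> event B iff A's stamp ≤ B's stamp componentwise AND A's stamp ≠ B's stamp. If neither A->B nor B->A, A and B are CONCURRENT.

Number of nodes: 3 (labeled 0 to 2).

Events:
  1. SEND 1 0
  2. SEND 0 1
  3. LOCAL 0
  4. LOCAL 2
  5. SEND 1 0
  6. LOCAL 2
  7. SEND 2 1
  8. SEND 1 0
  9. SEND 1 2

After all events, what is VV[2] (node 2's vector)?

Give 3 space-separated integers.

Initial: VV[0]=[0, 0, 0]
Initial: VV[1]=[0, 0, 0]
Initial: VV[2]=[0, 0, 0]
Event 1: SEND 1->0: VV[1][1]++ -> VV[1]=[0, 1, 0], msg_vec=[0, 1, 0]; VV[0]=max(VV[0],msg_vec) then VV[0][0]++ -> VV[0]=[1, 1, 0]
Event 2: SEND 0->1: VV[0][0]++ -> VV[0]=[2, 1, 0], msg_vec=[2, 1, 0]; VV[1]=max(VV[1],msg_vec) then VV[1][1]++ -> VV[1]=[2, 2, 0]
Event 3: LOCAL 0: VV[0][0]++ -> VV[0]=[3, 1, 0]
Event 4: LOCAL 2: VV[2][2]++ -> VV[2]=[0, 0, 1]
Event 5: SEND 1->0: VV[1][1]++ -> VV[1]=[2, 3, 0], msg_vec=[2, 3, 0]; VV[0]=max(VV[0],msg_vec) then VV[0][0]++ -> VV[0]=[4, 3, 0]
Event 6: LOCAL 2: VV[2][2]++ -> VV[2]=[0, 0, 2]
Event 7: SEND 2->1: VV[2][2]++ -> VV[2]=[0, 0, 3], msg_vec=[0, 0, 3]; VV[1]=max(VV[1],msg_vec) then VV[1][1]++ -> VV[1]=[2, 4, 3]
Event 8: SEND 1->0: VV[1][1]++ -> VV[1]=[2, 5, 3], msg_vec=[2, 5, 3]; VV[0]=max(VV[0],msg_vec) then VV[0][0]++ -> VV[0]=[5, 5, 3]
Event 9: SEND 1->2: VV[1][1]++ -> VV[1]=[2, 6, 3], msg_vec=[2, 6, 3]; VV[2]=max(VV[2],msg_vec) then VV[2][2]++ -> VV[2]=[2, 6, 4]
Final vectors: VV[0]=[5, 5, 3]; VV[1]=[2, 6, 3]; VV[2]=[2, 6, 4]

Answer: 2 6 4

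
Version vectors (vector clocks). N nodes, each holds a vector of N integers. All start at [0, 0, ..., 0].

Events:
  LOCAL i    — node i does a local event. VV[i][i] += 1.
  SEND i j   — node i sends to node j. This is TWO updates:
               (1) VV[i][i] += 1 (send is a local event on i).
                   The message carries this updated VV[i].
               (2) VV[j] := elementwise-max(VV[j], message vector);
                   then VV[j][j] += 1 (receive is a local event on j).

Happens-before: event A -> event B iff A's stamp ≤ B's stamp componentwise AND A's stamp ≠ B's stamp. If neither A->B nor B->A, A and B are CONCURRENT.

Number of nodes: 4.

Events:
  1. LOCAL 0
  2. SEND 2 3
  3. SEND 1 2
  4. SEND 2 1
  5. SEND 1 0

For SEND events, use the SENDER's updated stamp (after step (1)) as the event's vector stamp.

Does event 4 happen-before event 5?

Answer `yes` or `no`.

Answer: yes

Derivation:
Initial: VV[0]=[0, 0, 0, 0]
Initial: VV[1]=[0, 0, 0, 0]
Initial: VV[2]=[0, 0, 0, 0]
Initial: VV[3]=[0, 0, 0, 0]
Event 1: LOCAL 0: VV[0][0]++ -> VV[0]=[1, 0, 0, 0]
Event 2: SEND 2->3: VV[2][2]++ -> VV[2]=[0, 0, 1, 0], msg_vec=[0, 0, 1, 0]; VV[3]=max(VV[3],msg_vec) then VV[3][3]++ -> VV[3]=[0, 0, 1, 1]
Event 3: SEND 1->2: VV[1][1]++ -> VV[1]=[0, 1, 0, 0], msg_vec=[0, 1, 0, 0]; VV[2]=max(VV[2],msg_vec) then VV[2][2]++ -> VV[2]=[0, 1, 2, 0]
Event 4: SEND 2->1: VV[2][2]++ -> VV[2]=[0, 1, 3, 0], msg_vec=[0, 1, 3, 0]; VV[1]=max(VV[1],msg_vec) then VV[1][1]++ -> VV[1]=[0, 2, 3, 0]
Event 5: SEND 1->0: VV[1][1]++ -> VV[1]=[0, 3, 3, 0], msg_vec=[0, 3, 3, 0]; VV[0]=max(VV[0],msg_vec) then VV[0][0]++ -> VV[0]=[2, 3, 3, 0]
Event 4 stamp: [0, 1, 3, 0]
Event 5 stamp: [0, 3, 3, 0]
[0, 1, 3, 0] <= [0, 3, 3, 0]? True. Equal? False. Happens-before: True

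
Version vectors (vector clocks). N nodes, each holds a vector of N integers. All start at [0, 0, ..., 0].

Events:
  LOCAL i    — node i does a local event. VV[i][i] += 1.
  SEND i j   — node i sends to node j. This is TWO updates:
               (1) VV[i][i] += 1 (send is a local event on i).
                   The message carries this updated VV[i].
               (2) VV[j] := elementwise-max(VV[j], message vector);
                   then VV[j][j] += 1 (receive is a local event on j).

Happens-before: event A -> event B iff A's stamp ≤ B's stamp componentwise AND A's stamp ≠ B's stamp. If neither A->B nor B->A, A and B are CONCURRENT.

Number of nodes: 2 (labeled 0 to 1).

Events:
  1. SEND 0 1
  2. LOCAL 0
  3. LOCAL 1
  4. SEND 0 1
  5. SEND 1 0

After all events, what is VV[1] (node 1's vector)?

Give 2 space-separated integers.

Initial: VV[0]=[0, 0]
Initial: VV[1]=[0, 0]
Event 1: SEND 0->1: VV[0][0]++ -> VV[0]=[1, 0], msg_vec=[1, 0]; VV[1]=max(VV[1],msg_vec) then VV[1][1]++ -> VV[1]=[1, 1]
Event 2: LOCAL 0: VV[0][0]++ -> VV[0]=[2, 0]
Event 3: LOCAL 1: VV[1][1]++ -> VV[1]=[1, 2]
Event 4: SEND 0->1: VV[0][0]++ -> VV[0]=[3, 0], msg_vec=[3, 0]; VV[1]=max(VV[1],msg_vec) then VV[1][1]++ -> VV[1]=[3, 3]
Event 5: SEND 1->0: VV[1][1]++ -> VV[1]=[3, 4], msg_vec=[3, 4]; VV[0]=max(VV[0],msg_vec) then VV[0][0]++ -> VV[0]=[4, 4]
Final vectors: VV[0]=[4, 4]; VV[1]=[3, 4]

Answer: 3 4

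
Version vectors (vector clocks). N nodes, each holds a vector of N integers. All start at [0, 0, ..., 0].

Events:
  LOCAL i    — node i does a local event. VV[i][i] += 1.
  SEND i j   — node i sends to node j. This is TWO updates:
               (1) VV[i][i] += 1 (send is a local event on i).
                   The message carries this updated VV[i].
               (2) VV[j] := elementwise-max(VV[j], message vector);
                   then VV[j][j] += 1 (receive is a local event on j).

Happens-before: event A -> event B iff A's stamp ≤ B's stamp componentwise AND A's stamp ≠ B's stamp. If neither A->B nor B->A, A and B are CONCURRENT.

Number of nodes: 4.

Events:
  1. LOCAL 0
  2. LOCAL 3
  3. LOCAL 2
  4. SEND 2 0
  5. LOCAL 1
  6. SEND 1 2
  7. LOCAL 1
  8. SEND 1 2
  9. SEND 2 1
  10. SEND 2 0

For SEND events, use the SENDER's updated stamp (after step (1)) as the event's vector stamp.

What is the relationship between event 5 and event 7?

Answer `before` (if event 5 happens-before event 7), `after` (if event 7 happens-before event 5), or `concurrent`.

Initial: VV[0]=[0, 0, 0, 0]
Initial: VV[1]=[0, 0, 0, 0]
Initial: VV[2]=[0, 0, 0, 0]
Initial: VV[3]=[0, 0, 0, 0]
Event 1: LOCAL 0: VV[0][0]++ -> VV[0]=[1, 0, 0, 0]
Event 2: LOCAL 3: VV[3][3]++ -> VV[3]=[0, 0, 0, 1]
Event 3: LOCAL 2: VV[2][2]++ -> VV[2]=[0, 0, 1, 0]
Event 4: SEND 2->0: VV[2][2]++ -> VV[2]=[0, 0, 2, 0], msg_vec=[0, 0, 2, 0]; VV[0]=max(VV[0],msg_vec) then VV[0][0]++ -> VV[0]=[2, 0, 2, 0]
Event 5: LOCAL 1: VV[1][1]++ -> VV[1]=[0, 1, 0, 0]
Event 6: SEND 1->2: VV[1][1]++ -> VV[1]=[0, 2, 0, 0], msg_vec=[0, 2, 0, 0]; VV[2]=max(VV[2],msg_vec) then VV[2][2]++ -> VV[2]=[0, 2, 3, 0]
Event 7: LOCAL 1: VV[1][1]++ -> VV[1]=[0, 3, 0, 0]
Event 8: SEND 1->2: VV[1][1]++ -> VV[1]=[0, 4, 0, 0], msg_vec=[0, 4, 0, 0]; VV[2]=max(VV[2],msg_vec) then VV[2][2]++ -> VV[2]=[0, 4, 4, 0]
Event 9: SEND 2->1: VV[2][2]++ -> VV[2]=[0, 4, 5, 0], msg_vec=[0, 4, 5, 0]; VV[1]=max(VV[1],msg_vec) then VV[1][1]++ -> VV[1]=[0, 5, 5, 0]
Event 10: SEND 2->0: VV[2][2]++ -> VV[2]=[0, 4, 6, 0], msg_vec=[0, 4, 6, 0]; VV[0]=max(VV[0],msg_vec) then VV[0][0]++ -> VV[0]=[3, 4, 6, 0]
Event 5 stamp: [0, 1, 0, 0]
Event 7 stamp: [0, 3, 0, 0]
[0, 1, 0, 0] <= [0, 3, 0, 0]? True
[0, 3, 0, 0] <= [0, 1, 0, 0]? False
Relation: before

Answer: before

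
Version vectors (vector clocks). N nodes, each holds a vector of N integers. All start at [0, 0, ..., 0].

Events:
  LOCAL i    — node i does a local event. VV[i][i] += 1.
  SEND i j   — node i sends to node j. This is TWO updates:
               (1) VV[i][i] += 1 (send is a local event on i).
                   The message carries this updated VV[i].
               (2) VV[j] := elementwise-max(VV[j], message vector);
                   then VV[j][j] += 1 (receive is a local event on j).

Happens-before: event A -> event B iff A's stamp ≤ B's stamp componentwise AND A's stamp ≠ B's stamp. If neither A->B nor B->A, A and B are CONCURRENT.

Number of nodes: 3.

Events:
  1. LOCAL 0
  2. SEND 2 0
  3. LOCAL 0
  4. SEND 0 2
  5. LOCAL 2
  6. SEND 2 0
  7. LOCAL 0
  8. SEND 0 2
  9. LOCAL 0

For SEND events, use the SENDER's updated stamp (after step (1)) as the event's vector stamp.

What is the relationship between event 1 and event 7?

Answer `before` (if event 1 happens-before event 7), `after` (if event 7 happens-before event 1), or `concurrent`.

Initial: VV[0]=[0, 0, 0]
Initial: VV[1]=[0, 0, 0]
Initial: VV[2]=[0, 0, 0]
Event 1: LOCAL 0: VV[0][0]++ -> VV[0]=[1, 0, 0]
Event 2: SEND 2->0: VV[2][2]++ -> VV[2]=[0, 0, 1], msg_vec=[0, 0, 1]; VV[0]=max(VV[0],msg_vec) then VV[0][0]++ -> VV[0]=[2, 0, 1]
Event 3: LOCAL 0: VV[0][0]++ -> VV[0]=[3, 0, 1]
Event 4: SEND 0->2: VV[0][0]++ -> VV[0]=[4, 0, 1], msg_vec=[4, 0, 1]; VV[2]=max(VV[2],msg_vec) then VV[2][2]++ -> VV[2]=[4, 0, 2]
Event 5: LOCAL 2: VV[2][2]++ -> VV[2]=[4, 0, 3]
Event 6: SEND 2->0: VV[2][2]++ -> VV[2]=[4, 0, 4], msg_vec=[4, 0, 4]; VV[0]=max(VV[0],msg_vec) then VV[0][0]++ -> VV[0]=[5, 0, 4]
Event 7: LOCAL 0: VV[0][0]++ -> VV[0]=[6, 0, 4]
Event 8: SEND 0->2: VV[0][0]++ -> VV[0]=[7, 0, 4], msg_vec=[7, 0, 4]; VV[2]=max(VV[2],msg_vec) then VV[2][2]++ -> VV[2]=[7, 0, 5]
Event 9: LOCAL 0: VV[0][0]++ -> VV[0]=[8, 0, 4]
Event 1 stamp: [1, 0, 0]
Event 7 stamp: [6, 0, 4]
[1, 0, 0] <= [6, 0, 4]? True
[6, 0, 4] <= [1, 0, 0]? False
Relation: before

Answer: before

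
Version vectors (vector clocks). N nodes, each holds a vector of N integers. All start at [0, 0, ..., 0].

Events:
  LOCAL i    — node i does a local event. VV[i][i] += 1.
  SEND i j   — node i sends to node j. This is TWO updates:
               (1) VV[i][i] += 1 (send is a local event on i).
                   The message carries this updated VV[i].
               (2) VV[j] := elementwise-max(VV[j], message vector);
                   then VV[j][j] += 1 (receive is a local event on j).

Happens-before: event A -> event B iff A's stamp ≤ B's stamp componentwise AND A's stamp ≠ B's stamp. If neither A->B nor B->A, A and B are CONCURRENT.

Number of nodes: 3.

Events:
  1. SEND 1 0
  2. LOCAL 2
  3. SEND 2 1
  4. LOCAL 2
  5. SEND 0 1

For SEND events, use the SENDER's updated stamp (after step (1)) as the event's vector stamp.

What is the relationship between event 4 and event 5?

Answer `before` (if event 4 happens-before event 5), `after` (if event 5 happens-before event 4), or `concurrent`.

Initial: VV[0]=[0, 0, 0]
Initial: VV[1]=[0, 0, 0]
Initial: VV[2]=[0, 0, 0]
Event 1: SEND 1->0: VV[1][1]++ -> VV[1]=[0, 1, 0], msg_vec=[0, 1, 0]; VV[0]=max(VV[0],msg_vec) then VV[0][0]++ -> VV[0]=[1, 1, 0]
Event 2: LOCAL 2: VV[2][2]++ -> VV[2]=[0, 0, 1]
Event 3: SEND 2->1: VV[2][2]++ -> VV[2]=[0, 0, 2], msg_vec=[0, 0, 2]; VV[1]=max(VV[1],msg_vec) then VV[1][1]++ -> VV[1]=[0, 2, 2]
Event 4: LOCAL 2: VV[2][2]++ -> VV[2]=[0, 0, 3]
Event 5: SEND 0->1: VV[0][0]++ -> VV[0]=[2, 1, 0], msg_vec=[2, 1, 0]; VV[1]=max(VV[1],msg_vec) then VV[1][1]++ -> VV[1]=[2, 3, 2]
Event 4 stamp: [0, 0, 3]
Event 5 stamp: [2, 1, 0]
[0, 0, 3] <= [2, 1, 0]? False
[2, 1, 0] <= [0, 0, 3]? False
Relation: concurrent

Answer: concurrent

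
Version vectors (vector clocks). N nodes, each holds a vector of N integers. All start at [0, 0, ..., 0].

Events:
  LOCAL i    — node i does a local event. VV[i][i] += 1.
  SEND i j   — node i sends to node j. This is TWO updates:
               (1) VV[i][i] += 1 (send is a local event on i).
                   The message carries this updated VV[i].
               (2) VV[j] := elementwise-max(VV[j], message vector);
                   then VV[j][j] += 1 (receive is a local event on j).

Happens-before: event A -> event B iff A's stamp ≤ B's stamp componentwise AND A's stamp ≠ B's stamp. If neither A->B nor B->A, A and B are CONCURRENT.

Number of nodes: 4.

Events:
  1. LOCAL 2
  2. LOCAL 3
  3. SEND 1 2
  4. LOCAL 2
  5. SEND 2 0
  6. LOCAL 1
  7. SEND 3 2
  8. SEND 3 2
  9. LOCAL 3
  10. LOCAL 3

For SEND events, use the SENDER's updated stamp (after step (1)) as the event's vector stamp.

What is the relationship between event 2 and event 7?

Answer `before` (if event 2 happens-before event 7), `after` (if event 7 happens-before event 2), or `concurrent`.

Answer: before

Derivation:
Initial: VV[0]=[0, 0, 0, 0]
Initial: VV[1]=[0, 0, 0, 0]
Initial: VV[2]=[0, 0, 0, 0]
Initial: VV[3]=[0, 0, 0, 0]
Event 1: LOCAL 2: VV[2][2]++ -> VV[2]=[0, 0, 1, 0]
Event 2: LOCAL 3: VV[3][3]++ -> VV[3]=[0, 0, 0, 1]
Event 3: SEND 1->2: VV[1][1]++ -> VV[1]=[0, 1, 0, 0], msg_vec=[0, 1, 0, 0]; VV[2]=max(VV[2],msg_vec) then VV[2][2]++ -> VV[2]=[0, 1, 2, 0]
Event 4: LOCAL 2: VV[2][2]++ -> VV[2]=[0, 1, 3, 0]
Event 5: SEND 2->0: VV[2][2]++ -> VV[2]=[0, 1, 4, 0], msg_vec=[0, 1, 4, 0]; VV[0]=max(VV[0],msg_vec) then VV[0][0]++ -> VV[0]=[1, 1, 4, 0]
Event 6: LOCAL 1: VV[1][1]++ -> VV[1]=[0, 2, 0, 0]
Event 7: SEND 3->2: VV[3][3]++ -> VV[3]=[0, 0, 0, 2], msg_vec=[0, 0, 0, 2]; VV[2]=max(VV[2],msg_vec) then VV[2][2]++ -> VV[2]=[0, 1, 5, 2]
Event 8: SEND 3->2: VV[3][3]++ -> VV[3]=[0, 0, 0, 3], msg_vec=[0, 0, 0, 3]; VV[2]=max(VV[2],msg_vec) then VV[2][2]++ -> VV[2]=[0, 1, 6, 3]
Event 9: LOCAL 3: VV[3][3]++ -> VV[3]=[0, 0, 0, 4]
Event 10: LOCAL 3: VV[3][3]++ -> VV[3]=[0, 0, 0, 5]
Event 2 stamp: [0, 0, 0, 1]
Event 7 stamp: [0, 0, 0, 2]
[0, 0, 0, 1] <= [0, 0, 0, 2]? True
[0, 0, 0, 2] <= [0, 0, 0, 1]? False
Relation: before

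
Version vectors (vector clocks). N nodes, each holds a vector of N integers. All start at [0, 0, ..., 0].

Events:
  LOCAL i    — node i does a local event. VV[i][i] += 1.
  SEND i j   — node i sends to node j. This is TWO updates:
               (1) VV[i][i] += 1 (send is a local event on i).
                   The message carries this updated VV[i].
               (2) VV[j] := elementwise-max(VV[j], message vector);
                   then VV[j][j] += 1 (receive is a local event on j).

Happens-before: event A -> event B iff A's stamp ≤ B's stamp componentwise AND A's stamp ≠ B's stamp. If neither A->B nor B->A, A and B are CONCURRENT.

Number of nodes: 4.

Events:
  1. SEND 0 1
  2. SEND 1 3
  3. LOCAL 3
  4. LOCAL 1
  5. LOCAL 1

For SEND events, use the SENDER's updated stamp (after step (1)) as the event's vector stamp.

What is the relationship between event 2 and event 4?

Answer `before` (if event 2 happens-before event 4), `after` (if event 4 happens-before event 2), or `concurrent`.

Answer: before

Derivation:
Initial: VV[0]=[0, 0, 0, 0]
Initial: VV[1]=[0, 0, 0, 0]
Initial: VV[2]=[0, 0, 0, 0]
Initial: VV[3]=[0, 0, 0, 0]
Event 1: SEND 0->1: VV[0][0]++ -> VV[0]=[1, 0, 0, 0], msg_vec=[1, 0, 0, 0]; VV[1]=max(VV[1],msg_vec) then VV[1][1]++ -> VV[1]=[1, 1, 0, 0]
Event 2: SEND 1->3: VV[1][1]++ -> VV[1]=[1, 2, 0, 0], msg_vec=[1, 2, 0, 0]; VV[3]=max(VV[3],msg_vec) then VV[3][3]++ -> VV[3]=[1, 2, 0, 1]
Event 3: LOCAL 3: VV[3][3]++ -> VV[3]=[1, 2, 0, 2]
Event 4: LOCAL 1: VV[1][1]++ -> VV[1]=[1, 3, 0, 0]
Event 5: LOCAL 1: VV[1][1]++ -> VV[1]=[1, 4, 0, 0]
Event 2 stamp: [1, 2, 0, 0]
Event 4 stamp: [1, 3, 0, 0]
[1, 2, 0, 0] <= [1, 3, 0, 0]? True
[1, 3, 0, 0] <= [1, 2, 0, 0]? False
Relation: before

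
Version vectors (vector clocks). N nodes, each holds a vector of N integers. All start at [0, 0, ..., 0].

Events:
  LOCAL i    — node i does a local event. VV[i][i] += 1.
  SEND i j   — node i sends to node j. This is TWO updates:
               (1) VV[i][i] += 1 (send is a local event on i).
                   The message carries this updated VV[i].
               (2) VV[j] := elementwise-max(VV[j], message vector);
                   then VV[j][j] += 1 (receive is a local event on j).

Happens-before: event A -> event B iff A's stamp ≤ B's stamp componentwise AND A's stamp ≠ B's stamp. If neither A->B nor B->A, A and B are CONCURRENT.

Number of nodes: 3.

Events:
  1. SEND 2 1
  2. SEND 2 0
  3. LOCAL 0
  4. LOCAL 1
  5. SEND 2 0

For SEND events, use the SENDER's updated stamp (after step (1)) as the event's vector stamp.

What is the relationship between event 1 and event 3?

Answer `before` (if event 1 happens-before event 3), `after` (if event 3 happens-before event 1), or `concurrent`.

Answer: before

Derivation:
Initial: VV[0]=[0, 0, 0]
Initial: VV[1]=[0, 0, 0]
Initial: VV[2]=[0, 0, 0]
Event 1: SEND 2->1: VV[2][2]++ -> VV[2]=[0, 0, 1], msg_vec=[0, 0, 1]; VV[1]=max(VV[1],msg_vec) then VV[1][1]++ -> VV[1]=[0, 1, 1]
Event 2: SEND 2->0: VV[2][2]++ -> VV[2]=[0, 0, 2], msg_vec=[0, 0, 2]; VV[0]=max(VV[0],msg_vec) then VV[0][0]++ -> VV[0]=[1, 0, 2]
Event 3: LOCAL 0: VV[0][0]++ -> VV[0]=[2, 0, 2]
Event 4: LOCAL 1: VV[1][1]++ -> VV[1]=[0, 2, 1]
Event 5: SEND 2->0: VV[2][2]++ -> VV[2]=[0, 0, 3], msg_vec=[0, 0, 3]; VV[0]=max(VV[0],msg_vec) then VV[0][0]++ -> VV[0]=[3, 0, 3]
Event 1 stamp: [0, 0, 1]
Event 3 stamp: [2, 0, 2]
[0, 0, 1] <= [2, 0, 2]? True
[2, 0, 2] <= [0, 0, 1]? False
Relation: before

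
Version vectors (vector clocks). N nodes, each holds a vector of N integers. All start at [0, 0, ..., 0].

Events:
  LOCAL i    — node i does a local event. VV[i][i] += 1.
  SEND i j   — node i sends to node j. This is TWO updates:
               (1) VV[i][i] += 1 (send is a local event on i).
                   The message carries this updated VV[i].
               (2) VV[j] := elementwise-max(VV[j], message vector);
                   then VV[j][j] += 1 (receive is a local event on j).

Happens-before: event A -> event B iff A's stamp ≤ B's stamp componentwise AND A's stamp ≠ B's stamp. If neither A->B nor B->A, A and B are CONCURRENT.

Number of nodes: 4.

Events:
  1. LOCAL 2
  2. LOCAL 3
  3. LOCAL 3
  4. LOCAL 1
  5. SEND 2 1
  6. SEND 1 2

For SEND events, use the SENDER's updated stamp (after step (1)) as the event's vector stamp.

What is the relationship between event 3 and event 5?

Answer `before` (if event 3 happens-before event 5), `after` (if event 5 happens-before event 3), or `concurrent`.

Answer: concurrent

Derivation:
Initial: VV[0]=[0, 0, 0, 0]
Initial: VV[1]=[0, 0, 0, 0]
Initial: VV[2]=[0, 0, 0, 0]
Initial: VV[3]=[0, 0, 0, 0]
Event 1: LOCAL 2: VV[2][2]++ -> VV[2]=[0, 0, 1, 0]
Event 2: LOCAL 3: VV[3][3]++ -> VV[3]=[0, 0, 0, 1]
Event 3: LOCAL 3: VV[3][3]++ -> VV[3]=[0, 0, 0, 2]
Event 4: LOCAL 1: VV[1][1]++ -> VV[1]=[0, 1, 0, 0]
Event 5: SEND 2->1: VV[2][2]++ -> VV[2]=[0, 0, 2, 0], msg_vec=[0, 0, 2, 0]; VV[1]=max(VV[1],msg_vec) then VV[1][1]++ -> VV[1]=[0, 2, 2, 0]
Event 6: SEND 1->2: VV[1][1]++ -> VV[1]=[0, 3, 2, 0], msg_vec=[0, 3, 2, 0]; VV[2]=max(VV[2],msg_vec) then VV[2][2]++ -> VV[2]=[0, 3, 3, 0]
Event 3 stamp: [0, 0, 0, 2]
Event 5 stamp: [0, 0, 2, 0]
[0, 0, 0, 2] <= [0, 0, 2, 0]? False
[0, 0, 2, 0] <= [0, 0, 0, 2]? False
Relation: concurrent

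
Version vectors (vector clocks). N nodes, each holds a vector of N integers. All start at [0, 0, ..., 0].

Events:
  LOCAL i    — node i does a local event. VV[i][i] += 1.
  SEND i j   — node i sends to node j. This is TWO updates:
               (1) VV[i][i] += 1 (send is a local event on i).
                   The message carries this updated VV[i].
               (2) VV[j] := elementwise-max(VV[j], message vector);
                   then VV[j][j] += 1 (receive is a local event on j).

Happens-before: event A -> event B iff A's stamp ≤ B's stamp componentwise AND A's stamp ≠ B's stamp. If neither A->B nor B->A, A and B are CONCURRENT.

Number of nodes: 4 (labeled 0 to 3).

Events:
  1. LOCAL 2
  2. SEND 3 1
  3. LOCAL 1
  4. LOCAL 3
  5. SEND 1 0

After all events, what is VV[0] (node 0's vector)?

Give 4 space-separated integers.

Initial: VV[0]=[0, 0, 0, 0]
Initial: VV[1]=[0, 0, 0, 0]
Initial: VV[2]=[0, 0, 0, 0]
Initial: VV[3]=[0, 0, 0, 0]
Event 1: LOCAL 2: VV[2][2]++ -> VV[2]=[0, 0, 1, 0]
Event 2: SEND 3->1: VV[3][3]++ -> VV[3]=[0, 0, 0, 1], msg_vec=[0, 0, 0, 1]; VV[1]=max(VV[1],msg_vec) then VV[1][1]++ -> VV[1]=[0, 1, 0, 1]
Event 3: LOCAL 1: VV[1][1]++ -> VV[1]=[0, 2, 0, 1]
Event 4: LOCAL 3: VV[3][3]++ -> VV[3]=[0, 0, 0, 2]
Event 5: SEND 1->0: VV[1][1]++ -> VV[1]=[0, 3, 0, 1], msg_vec=[0, 3, 0, 1]; VV[0]=max(VV[0],msg_vec) then VV[0][0]++ -> VV[0]=[1, 3, 0, 1]
Final vectors: VV[0]=[1, 3, 0, 1]; VV[1]=[0, 3, 0, 1]; VV[2]=[0, 0, 1, 0]; VV[3]=[0, 0, 0, 2]

Answer: 1 3 0 1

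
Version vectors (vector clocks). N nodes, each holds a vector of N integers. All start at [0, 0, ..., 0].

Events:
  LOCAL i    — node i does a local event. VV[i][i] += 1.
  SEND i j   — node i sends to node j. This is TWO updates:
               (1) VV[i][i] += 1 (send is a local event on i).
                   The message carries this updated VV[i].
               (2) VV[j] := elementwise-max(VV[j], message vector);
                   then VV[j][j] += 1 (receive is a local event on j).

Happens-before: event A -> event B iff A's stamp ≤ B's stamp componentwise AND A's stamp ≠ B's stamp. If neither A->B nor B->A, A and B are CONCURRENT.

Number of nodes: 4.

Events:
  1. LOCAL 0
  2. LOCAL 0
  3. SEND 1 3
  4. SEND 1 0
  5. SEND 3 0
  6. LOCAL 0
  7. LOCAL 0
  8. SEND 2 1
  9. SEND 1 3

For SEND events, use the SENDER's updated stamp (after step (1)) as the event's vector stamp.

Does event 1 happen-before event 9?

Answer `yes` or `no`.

Answer: no

Derivation:
Initial: VV[0]=[0, 0, 0, 0]
Initial: VV[1]=[0, 0, 0, 0]
Initial: VV[2]=[0, 0, 0, 0]
Initial: VV[3]=[0, 0, 0, 0]
Event 1: LOCAL 0: VV[0][0]++ -> VV[0]=[1, 0, 0, 0]
Event 2: LOCAL 0: VV[0][0]++ -> VV[0]=[2, 0, 0, 0]
Event 3: SEND 1->3: VV[1][1]++ -> VV[1]=[0, 1, 0, 0], msg_vec=[0, 1, 0, 0]; VV[3]=max(VV[3],msg_vec) then VV[3][3]++ -> VV[3]=[0, 1, 0, 1]
Event 4: SEND 1->0: VV[1][1]++ -> VV[1]=[0, 2, 0, 0], msg_vec=[0, 2, 0, 0]; VV[0]=max(VV[0],msg_vec) then VV[0][0]++ -> VV[0]=[3, 2, 0, 0]
Event 5: SEND 3->0: VV[3][3]++ -> VV[3]=[0, 1, 0, 2], msg_vec=[0, 1, 0, 2]; VV[0]=max(VV[0],msg_vec) then VV[0][0]++ -> VV[0]=[4, 2, 0, 2]
Event 6: LOCAL 0: VV[0][0]++ -> VV[0]=[5, 2, 0, 2]
Event 7: LOCAL 0: VV[0][0]++ -> VV[0]=[6, 2, 0, 2]
Event 8: SEND 2->1: VV[2][2]++ -> VV[2]=[0, 0, 1, 0], msg_vec=[0, 0, 1, 0]; VV[1]=max(VV[1],msg_vec) then VV[1][1]++ -> VV[1]=[0, 3, 1, 0]
Event 9: SEND 1->3: VV[1][1]++ -> VV[1]=[0, 4, 1, 0], msg_vec=[0, 4, 1, 0]; VV[3]=max(VV[3],msg_vec) then VV[3][3]++ -> VV[3]=[0, 4, 1, 3]
Event 1 stamp: [1, 0, 0, 0]
Event 9 stamp: [0, 4, 1, 0]
[1, 0, 0, 0] <= [0, 4, 1, 0]? False. Equal? False. Happens-before: False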